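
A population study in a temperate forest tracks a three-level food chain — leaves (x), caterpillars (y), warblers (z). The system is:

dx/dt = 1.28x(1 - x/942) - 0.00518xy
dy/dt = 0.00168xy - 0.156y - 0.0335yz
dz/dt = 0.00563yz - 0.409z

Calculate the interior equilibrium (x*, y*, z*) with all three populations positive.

x* ≈ 665, y* ≈ 72.6, z* ≈ 28.7

From dz/dt = 0: 0.00563y* = 0.409, so y* = 72.6.
From dx/dt = 0: 1.28(1 - x*/942) = 0.00518·72.6, giving x* = 942·(1 - 0.294) = 665.
From dy/dt = 0: 0.00168·665 - 0.156 = 0.0335z*, so z* = 0.961/0.0335 = 28.7.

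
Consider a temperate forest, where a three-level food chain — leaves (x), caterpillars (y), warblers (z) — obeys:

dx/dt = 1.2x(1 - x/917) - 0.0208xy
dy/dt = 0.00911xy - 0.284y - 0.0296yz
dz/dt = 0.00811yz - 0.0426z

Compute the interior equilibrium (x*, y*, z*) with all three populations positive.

x* ≈ 834, y* ≈ 5.25, z* ≈ 247

From dz/dt = 0: 0.00811y* = 0.0426, so y* = 5.25.
From dx/dt = 0: 1.2(1 - x*/917) = 0.0208·5.25, giving x* = 917·(1 - 0.091) = 834.
From dy/dt = 0: 0.00911·834 - 0.284 = 0.0296z*, so z* = 7.31/0.0296 = 247.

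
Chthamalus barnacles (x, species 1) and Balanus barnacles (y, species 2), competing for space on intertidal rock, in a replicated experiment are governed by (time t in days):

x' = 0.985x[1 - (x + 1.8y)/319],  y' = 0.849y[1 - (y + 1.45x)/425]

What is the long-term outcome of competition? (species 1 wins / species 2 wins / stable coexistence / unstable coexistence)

unstable coexistence (outcome depends on initial conditions)

Compare the nullcline intercepts: K1/α12 = 319/1.8 = 177 < K2 = 425; K2/α21 = 425/1.45 = 293 < K1 = 319.
Since both are reversed, neither can invade when rare; the interior point is a saddle.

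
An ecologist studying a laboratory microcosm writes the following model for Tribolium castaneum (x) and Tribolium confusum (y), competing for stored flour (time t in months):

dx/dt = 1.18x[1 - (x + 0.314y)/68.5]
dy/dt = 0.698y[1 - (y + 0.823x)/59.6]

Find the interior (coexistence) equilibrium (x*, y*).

x* ≈ 67.1, y* ≈ 4.35

Setting both brackets to zero gives the nullclines x + 0.314y = 68.5 and 0.823x + y = 59.6.
Substituting y = 59.6 - 0.823x into the first: x(1 - 0.314·0.823) = 68.5 - 0.314·59.6.
So x* = 49.8/0.742 = 67.1, and then y* = 59.6 - 0.823·67.1 = 4.35.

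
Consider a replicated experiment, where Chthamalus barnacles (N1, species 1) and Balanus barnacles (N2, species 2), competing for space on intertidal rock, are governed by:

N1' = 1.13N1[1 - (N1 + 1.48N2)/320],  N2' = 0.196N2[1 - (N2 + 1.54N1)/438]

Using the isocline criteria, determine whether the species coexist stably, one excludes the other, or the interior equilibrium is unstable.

Compare the nullcline intercepts: K1/α12 = 320/1.48 = 216 < K2 = 438; K2/α21 = 438/1.54 = 284 < K1 = 320.
Since both are reversed, neither can invade when rare; the interior point is a saddle.

unstable coexistence (outcome depends on initial conditions)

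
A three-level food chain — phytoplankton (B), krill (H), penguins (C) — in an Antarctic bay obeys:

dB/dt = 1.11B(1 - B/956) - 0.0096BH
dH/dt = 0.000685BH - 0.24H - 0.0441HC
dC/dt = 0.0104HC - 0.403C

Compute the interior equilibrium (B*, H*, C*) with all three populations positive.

B* ≈ 636, H* ≈ 38.8, C* ≈ 4.43

From dC/dt = 0: 0.0104H* = 0.403, so H* = 38.8.
From dB/dt = 0: 1.11(1 - B*/956) = 0.0096·38.8, giving B* = 956·(1 - 0.335) = 636.
From dH/dt = 0: 0.000685·636 - 0.24 = 0.0441C*, so C* = 0.195/0.0441 = 4.43.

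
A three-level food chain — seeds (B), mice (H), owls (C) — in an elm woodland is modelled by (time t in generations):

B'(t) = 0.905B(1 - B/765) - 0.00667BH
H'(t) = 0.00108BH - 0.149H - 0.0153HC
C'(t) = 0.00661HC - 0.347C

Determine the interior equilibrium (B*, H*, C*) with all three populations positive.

B* ≈ 469, H* ≈ 52.5, C* ≈ 23.4

From dC/dt = 0: 0.00661H* = 0.347, so H* = 52.5.
From dB/dt = 0: 0.905(1 - B*/765) = 0.00667·52.5, giving B* = 765·(1 - 0.387) = 469.
From dH/dt = 0: 0.00108·469 - 0.149 = 0.0153C*, so C* = 0.358/0.0153 = 23.4.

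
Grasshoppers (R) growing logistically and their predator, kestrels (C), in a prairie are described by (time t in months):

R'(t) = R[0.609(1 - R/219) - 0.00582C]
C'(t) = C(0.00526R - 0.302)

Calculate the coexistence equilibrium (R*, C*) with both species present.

R* ≈ 57.4, C* ≈ 77.2

From dC/dt = 0 with C > 0: 0.00526R* = 0.302, so R* = 57.4.
Substitute into dR/dt = 0: 0.609(1 - 57.4/219) = 0.00582C*.
The bracket is 0.738, giving C* = 0.449/0.00582 = 77.2.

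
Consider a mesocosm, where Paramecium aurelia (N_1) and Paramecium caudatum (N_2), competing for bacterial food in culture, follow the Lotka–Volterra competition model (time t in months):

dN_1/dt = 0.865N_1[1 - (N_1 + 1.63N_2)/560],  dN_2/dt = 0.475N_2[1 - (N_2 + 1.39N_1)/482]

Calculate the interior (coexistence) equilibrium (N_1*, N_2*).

N_1* ≈ 178, N_2* ≈ 234

Setting both brackets to zero gives the nullclines N_1 + 1.63N_2 = 560 and 1.39N_1 + N_2 = 482.
Substituting N_2 = 482 - 1.39N_1 into the first: N_1(1 - 1.63·1.39) = 560 - 1.63·482.
So N_1* = -226/-1.27 = 178, and then N_2* = 482 - 1.39·178 = 234.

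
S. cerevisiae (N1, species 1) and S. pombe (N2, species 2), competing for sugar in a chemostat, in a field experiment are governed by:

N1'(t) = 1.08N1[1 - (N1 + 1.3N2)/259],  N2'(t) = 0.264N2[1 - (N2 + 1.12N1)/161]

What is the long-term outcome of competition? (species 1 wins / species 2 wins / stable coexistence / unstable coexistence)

Compare the nullcline intercepts: K1/α12 = 259/1.3 = 199 > K2 = 161; K2/α21 = 161/1.12 = 144 < K1 = 259.
Since the inequalities point opposite ways, species 1 can invade but species 2 cannot.

species 1 excludes species 2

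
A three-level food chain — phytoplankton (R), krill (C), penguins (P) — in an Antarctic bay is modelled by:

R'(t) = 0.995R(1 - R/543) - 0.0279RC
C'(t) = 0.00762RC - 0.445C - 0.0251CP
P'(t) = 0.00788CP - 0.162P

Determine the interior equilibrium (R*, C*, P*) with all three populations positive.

R* ≈ 230, C* ≈ 20.6, P* ≈ 52.1

From dP/dt = 0: 0.00788C* = 0.162, so C* = 20.6.
From dR/dt = 0: 0.995(1 - R*/543) = 0.0279·20.6, giving R* = 543·(1 - 0.576) = 230.
From dC/dt = 0: 0.00762·230 - 0.445 = 0.0251P*, so P* = 1.31/0.0251 = 52.1.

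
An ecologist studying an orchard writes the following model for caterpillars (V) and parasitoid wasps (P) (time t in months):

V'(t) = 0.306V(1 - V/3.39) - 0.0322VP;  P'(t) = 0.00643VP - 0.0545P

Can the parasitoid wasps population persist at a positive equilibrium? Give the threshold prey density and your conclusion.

The predator equation gives dP/dt > 0 only when V > 0.0545/0.00643 = 8.48.
Without the predator, V → K = 3.39. Since 3.39 < 8.48, the predator cannot invade.

Threshold V = 8.48; K < 8.48, so no, the predator goes extinct.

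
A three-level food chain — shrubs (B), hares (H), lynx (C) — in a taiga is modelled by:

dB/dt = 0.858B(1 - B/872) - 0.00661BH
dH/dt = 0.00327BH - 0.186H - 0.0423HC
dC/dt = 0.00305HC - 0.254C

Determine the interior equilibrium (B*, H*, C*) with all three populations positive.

From dC/dt = 0: 0.00305H* = 0.254, so H* = 83.3.
From dB/dt = 0: 0.858(1 - B*/872) = 0.00661·83.3, giving B* = 872·(1 - 0.642) = 313.
From dH/dt = 0: 0.00327·313 - 0.186 = 0.0423C*, so C* = 0.836/0.0423 = 19.8.

B* ≈ 313, H* ≈ 83.3, C* ≈ 19.8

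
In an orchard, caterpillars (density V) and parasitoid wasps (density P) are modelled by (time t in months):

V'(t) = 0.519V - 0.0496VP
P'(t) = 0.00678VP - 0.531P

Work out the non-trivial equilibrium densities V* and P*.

Set dP/dt = 0 with P > 0: 0.00678V - 0.531 = 0, so V* = 0.531/0.00678 = 78.3.
Set dV/dt = 0 with V > 0: 0.519 - 0.0496P = 0, so P* = 0.519/0.0496 = 10.5.

V* ≈ 78.3, P* ≈ 10.5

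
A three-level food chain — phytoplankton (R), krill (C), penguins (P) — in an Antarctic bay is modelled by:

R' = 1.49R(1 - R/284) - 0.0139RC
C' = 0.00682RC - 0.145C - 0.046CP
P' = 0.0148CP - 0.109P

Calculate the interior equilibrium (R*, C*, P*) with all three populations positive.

R* ≈ 264, C* ≈ 7.36, P* ≈ 36.1

From dP/dt = 0: 0.0148C* = 0.109, so C* = 7.36.
From dR/dt = 0: 1.49(1 - R*/284) = 0.0139·7.36, giving R* = 284·(1 - 0.0687) = 264.
From dC/dt = 0: 0.00682·264 - 0.145 = 0.046P*, so P* = 1.66/0.046 = 36.1.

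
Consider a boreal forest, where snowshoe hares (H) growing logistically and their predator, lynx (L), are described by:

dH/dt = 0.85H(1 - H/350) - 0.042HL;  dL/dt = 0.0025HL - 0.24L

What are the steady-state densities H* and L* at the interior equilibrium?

From dL/dt = 0 with L > 0: 0.0025H* = 0.24, so H* = 96.
Substitute into dH/dt = 0: 0.85(1 - 96/350) = 0.042L*.
The bracket is 0.726, giving L* = 0.617/0.042 = 14.7.

H* ≈ 96, L* ≈ 14.7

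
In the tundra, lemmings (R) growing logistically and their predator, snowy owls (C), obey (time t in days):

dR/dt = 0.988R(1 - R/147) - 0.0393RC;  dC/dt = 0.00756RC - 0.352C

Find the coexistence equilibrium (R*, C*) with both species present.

From dC/dt = 0 with C > 0: 0.00756R* = 0.352, so R* = 46.6.
Substitute into dR/dt = 0: 0.988(1 - 46.6/147) = 0.0393C*.
The bracket is 0.683, giving C* = 0.675/0.0393 = 17.2.

R* ≈ 46.6, C* ≈ 17.2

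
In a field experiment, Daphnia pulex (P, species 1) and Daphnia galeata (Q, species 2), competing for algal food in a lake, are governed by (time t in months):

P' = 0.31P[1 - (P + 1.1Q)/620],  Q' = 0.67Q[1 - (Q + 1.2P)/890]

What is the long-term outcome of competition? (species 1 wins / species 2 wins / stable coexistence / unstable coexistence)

species 2 excludes species 1

Compare the nullcline intercepts: K1/α12 = 620/1.1 = 564 < K2 = 890; K2/α21 = 890/1.2 = 742 > K1 = 620.
Since the inequalities point opposite ways, species 2 can invade but species 1 cannot.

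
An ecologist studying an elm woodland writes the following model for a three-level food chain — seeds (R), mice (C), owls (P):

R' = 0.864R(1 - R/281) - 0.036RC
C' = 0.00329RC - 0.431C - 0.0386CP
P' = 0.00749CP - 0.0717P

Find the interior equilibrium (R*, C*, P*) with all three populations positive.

R* ≈ 169, C* ≈ 9.57, P* ≈ 3.23

From dP/dt = 0: 0.00749C* = 0.0717, so C* = 9.57.
From dR/dt = 0: 0.864(1 - R*/281) = 0.036·9.57, giving R* = 281·(1 - 0.399) = 169.
From dC/dt = 0: 0.00329·169 - 0.431 = 0.0386P*, so P* = 0.125/0.0386 = 3.23.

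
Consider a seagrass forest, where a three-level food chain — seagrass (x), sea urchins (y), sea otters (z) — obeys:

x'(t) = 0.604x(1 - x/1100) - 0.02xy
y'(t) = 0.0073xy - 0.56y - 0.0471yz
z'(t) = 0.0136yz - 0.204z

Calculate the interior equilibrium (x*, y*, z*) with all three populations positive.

x* ≈ 554, y* ≈ 15, z* ≈ 73.9

From dz/dt = 0: 0.0136y* = 0.204, so y* = 15.
From dx/dt = 0: 0.604(1 - x*/1100) = 0.02·15, giving x* = 1100·(1 - 0.497) = 554.
From dy/dt = 0: 0.0073·554 - 0.56 = 0.0471z*, so z* = 3.48/0.0471 = 73.9.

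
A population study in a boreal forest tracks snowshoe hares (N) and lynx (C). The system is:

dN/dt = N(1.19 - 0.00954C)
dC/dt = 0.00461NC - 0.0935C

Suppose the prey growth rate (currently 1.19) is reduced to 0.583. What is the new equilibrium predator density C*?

C* ≈ 61.1

At the interior fixed point, setting dN/dt = 0 with N > 0 fixes C* = (prey growth rate)/(NC coefficient) — independent of the other coefficients.
With the change, C* = 0.583/0.00954 = 61.1; it falls from 125.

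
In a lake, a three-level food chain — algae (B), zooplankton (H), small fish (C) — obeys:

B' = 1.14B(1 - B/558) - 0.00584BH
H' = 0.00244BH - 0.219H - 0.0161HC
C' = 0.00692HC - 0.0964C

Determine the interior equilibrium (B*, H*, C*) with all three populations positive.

B* ≈ 518, H* ≈ 13.9, C* ≈ 64.9

From dC/dt = 0: 0.00692H* = 0.0964, so H* = 13.9.
From dB/dt = 0: 1.14(1 - B*/558) = 0.00584·13.9, giving B* = 558·(1 - 0.0714) = 518.
From dH/dt = 0: 0.00244·518 - 0.219 = 0.0161C*, so C* = 1.05/0.0161 = 64.9.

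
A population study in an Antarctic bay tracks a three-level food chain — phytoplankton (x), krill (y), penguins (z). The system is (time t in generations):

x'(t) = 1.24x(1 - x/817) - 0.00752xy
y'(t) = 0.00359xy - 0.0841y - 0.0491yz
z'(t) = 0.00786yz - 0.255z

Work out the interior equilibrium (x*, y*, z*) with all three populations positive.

From dz/dt = 0: 0.00786y* = 0.255, so y* = 32.4.
From dx/dt = 0: 1.24(1 - x*/817) = 0.00752·32.4, giving x* = 817·(1 - 0.197) = 656.
From dy/dt = 0: 0.00359·656 - 0.0841 = 0.0491z*, so z* = 2.27/0.0491 = 46.3.

x* ≈ 656, y* ≈ 32.4, z* ≈ 46.3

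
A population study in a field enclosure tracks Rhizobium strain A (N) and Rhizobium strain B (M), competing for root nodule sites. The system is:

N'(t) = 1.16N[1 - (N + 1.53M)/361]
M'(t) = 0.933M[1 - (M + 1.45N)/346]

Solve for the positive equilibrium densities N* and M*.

N* ≈ 138, M* ≈ 146

Setting both brackets to zero gives the nullclines N + 1.53M = 361 and 1.45N + M = 346.
Substituting M = 346 - 1.45N into the first: N(1 - 1.53·1.45) = 361 - 1.53·346.
So N* = -168/-1.22 = 138, and then M* = 346 - 1.45·138 = 146.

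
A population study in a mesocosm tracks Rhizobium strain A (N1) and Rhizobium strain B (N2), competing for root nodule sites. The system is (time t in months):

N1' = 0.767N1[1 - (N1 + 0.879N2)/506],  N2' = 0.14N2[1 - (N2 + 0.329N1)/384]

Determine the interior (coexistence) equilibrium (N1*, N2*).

Setting both brackets to zero gives the nullclines N1 + 0.879N2 = 506 and 0.329N1 + N2 = 384.
Substituting N2 = 384 - 0.329N1 into the first: N1(1 - 0.879·0.329) = 506 - 0.879·384.
So N1* = 168/0.711 = 237, and then N2* = 384 - 0.329·237 = 306.

N1* ≈ 237, N2* ≈ 306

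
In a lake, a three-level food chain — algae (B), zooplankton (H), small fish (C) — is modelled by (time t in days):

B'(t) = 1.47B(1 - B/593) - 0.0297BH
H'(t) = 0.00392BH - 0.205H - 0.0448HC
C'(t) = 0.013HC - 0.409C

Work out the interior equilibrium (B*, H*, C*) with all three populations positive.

B* ≈ 216, H* ≈ 31.5, C* ≈ 14.3

From dC/dt = 0: 0.013H* = 0.409, so H* = 31.5.
From dB/dt = 0: 1.47(1 - B*/593) = 0.0297·31.5, giving B* = 593·(1 - 0.636) = 216.
From dH/dt = 0: 0.00392·216 - 0.205 = 0.0448C*, so C* = 0.642/0.0448 = 14.3.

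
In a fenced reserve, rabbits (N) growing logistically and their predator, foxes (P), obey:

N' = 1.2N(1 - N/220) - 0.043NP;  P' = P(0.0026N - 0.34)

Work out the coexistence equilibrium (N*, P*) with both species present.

N* ≈ 131, P* ≈ 11.3

From dP/dt = 0 with P > 0: 0.0026N* = 0.34, so N* = 131.
Substitute into dN/dt = 0: 1.2(1 - 131/220) = 0.043P*.
The bracket is 0.406, giving P* = 0.487/0.043 = 11.3.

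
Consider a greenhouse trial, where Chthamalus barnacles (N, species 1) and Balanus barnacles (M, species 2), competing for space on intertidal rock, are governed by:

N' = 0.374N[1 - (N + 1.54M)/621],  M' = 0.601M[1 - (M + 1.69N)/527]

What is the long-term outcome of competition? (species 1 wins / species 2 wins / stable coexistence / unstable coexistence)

unstable coexistence (outcome depends on initial conditions)

Compare the nullcline intercepts: K1/α12 = 621/1.54 = 403 < K2 = 527; K2/α21 = 527/1.69 = 312 < K1 = 621.
Since both are reversed, neither can invade when rare; the interior point is a saddle.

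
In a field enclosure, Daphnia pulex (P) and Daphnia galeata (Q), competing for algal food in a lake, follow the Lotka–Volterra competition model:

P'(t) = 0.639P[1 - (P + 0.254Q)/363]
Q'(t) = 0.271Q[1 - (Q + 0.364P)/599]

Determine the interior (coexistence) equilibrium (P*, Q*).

Setting both brackets to zero gives the nullclines P + 0.254Q = 363 and 0.364P + Q = 599.
Substituting Q = 599 - 0.364P into the first: P(1 - 0.254·0.364) = 363 - 0.254·599.
So P* = 211/0.908 = 232, and then Q* = 599 - 0.364·232 = 514.

P* ≈ 232, Q* ≈ 514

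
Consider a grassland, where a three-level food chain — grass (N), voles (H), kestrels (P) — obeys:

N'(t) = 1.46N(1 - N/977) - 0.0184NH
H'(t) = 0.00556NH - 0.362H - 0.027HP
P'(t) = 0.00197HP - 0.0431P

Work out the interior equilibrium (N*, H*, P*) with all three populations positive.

From dP/dt = 0: 0.00197H* = 0.0431, so H* = 21.9.
From dN/dt = 0: 1.46(1 - N*/977) = 0.0184·21.9, giving N* = 977·(1 - 0.276) = 708.
From dH/dt = 0: 0.00556·708 - 0.362 = 0.027P*, so P* = 3.57/0.027 = 132.

N* ≈ 708, H* ≈ 21.9, P* ≈ 132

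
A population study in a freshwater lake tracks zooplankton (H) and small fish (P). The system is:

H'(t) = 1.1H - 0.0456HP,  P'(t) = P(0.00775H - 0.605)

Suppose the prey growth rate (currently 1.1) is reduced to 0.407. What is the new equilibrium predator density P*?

P* ≈ 8.93

At the interior fixed point, setting dH/dt = 0 with H > 0 fixes P* = (prey growth rate)/(HP coefficient) — independent of the other coefficients.
With the change, P* = 0.407/0.0456 = 8.93; it falls from 24.1.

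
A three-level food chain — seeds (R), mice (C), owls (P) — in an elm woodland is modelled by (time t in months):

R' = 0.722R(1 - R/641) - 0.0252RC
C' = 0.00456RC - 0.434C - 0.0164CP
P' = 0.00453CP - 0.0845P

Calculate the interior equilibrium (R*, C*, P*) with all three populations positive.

R* ≈ 224, C* ≈ 18.7, P* ≈ 35.7

From dP/dt = 0: 0.00453C* = 0.0845, so C* = 18.7.
From dR/dt = 0: 0.722(1 - R*/641) = 0.0252·18.7, giving R* = 641·(1 - 0.651) = 224.
From dC/dt = 0: 0.00456·224 - 0.434 = 0.0164P*, so P* = 0.586/0.0164 = 35.7.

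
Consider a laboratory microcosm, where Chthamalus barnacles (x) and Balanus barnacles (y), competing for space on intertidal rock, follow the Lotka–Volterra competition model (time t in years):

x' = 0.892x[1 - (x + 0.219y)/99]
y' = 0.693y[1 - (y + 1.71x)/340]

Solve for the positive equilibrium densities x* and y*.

x* ≈ 39.2, y* ≈ 273

Setting both brackets to zero gives the nullclines x + 0.219y = 99 and 1.71x + y = 340.
Substituting y = 340 - 1.71x into the first: x(1 - 0.219·1.71) = 99 - 0.219·340.
So x* = 24.5/0.626 = 39.2, and then y* = 340 - 1.71·39.2 = 273.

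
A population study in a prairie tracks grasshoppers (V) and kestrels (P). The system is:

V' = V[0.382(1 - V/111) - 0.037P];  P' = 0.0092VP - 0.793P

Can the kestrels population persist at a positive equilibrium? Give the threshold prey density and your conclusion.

The predator equation gives dP/dt > 0 only when V > 0.793/0.0092 = 86.2.
Without the predator, V → K = 111. Since 111 > 86.2, the predator can invade and persist.

Threshold V = 86.2; K > 86.2, so yes, the predator persists.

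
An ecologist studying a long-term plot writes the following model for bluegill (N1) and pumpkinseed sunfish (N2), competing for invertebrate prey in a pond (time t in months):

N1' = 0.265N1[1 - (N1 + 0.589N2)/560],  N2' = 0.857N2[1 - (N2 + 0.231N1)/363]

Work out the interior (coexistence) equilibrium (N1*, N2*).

N1* ≈ 401, N2* ≈ 270

Setting both brackets to zero gives the nullclines N1 + 0.589N2 = 560 and 0.231N1 + N2 = 363.
Substituting N2 = 363 - 0.231N1 into the first: N1(1 - 0.589·0.231) = 560 - 0.589·363.
So N1* = 346/0.864 = 401, and then N2* = 363 - 0.231·401 = 270.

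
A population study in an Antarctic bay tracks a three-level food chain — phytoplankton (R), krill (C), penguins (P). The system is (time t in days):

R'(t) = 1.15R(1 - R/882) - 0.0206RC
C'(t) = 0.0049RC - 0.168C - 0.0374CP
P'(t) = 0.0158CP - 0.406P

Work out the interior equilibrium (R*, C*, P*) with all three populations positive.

From dP/dt = 0: 0.0158C* = 0.406, so C* = 25.7.
From dR/dt = 0: 1.15(1 - R*/882) = 0.0206·25.7, giving R* = 882·(1 - 0.46) = 476.
From dC/dt = 0: 0.0049·476 - 0.168 = 0.0374P*, so P* = 2.16/0.0374 = 57.9.

R* ≈ 476, C* ≈ 25.7, P* ≈ 57.9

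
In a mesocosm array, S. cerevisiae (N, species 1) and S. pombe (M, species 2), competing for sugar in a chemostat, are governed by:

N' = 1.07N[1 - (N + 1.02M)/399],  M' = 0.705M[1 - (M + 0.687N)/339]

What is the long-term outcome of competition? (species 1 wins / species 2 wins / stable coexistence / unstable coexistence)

stable coexistence

Compare the nullcline intercepts: K1/α12 = 399/1.02 = 391 > K2 = 339; K2/α21 = 339/0.687 = 493 > K1 = 399.
Since both inequalities hold, each species can invade when rare, so the interior equilibrium is stable.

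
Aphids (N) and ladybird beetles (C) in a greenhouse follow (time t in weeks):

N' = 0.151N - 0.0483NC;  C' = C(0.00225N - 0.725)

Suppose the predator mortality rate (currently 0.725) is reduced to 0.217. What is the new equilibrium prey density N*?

N* ≈ 96.4

At the interior fixed point, setting dC/dt = 0 with C > 0 fixes N* = (predator death rate)/(NC coefficient) — independent of the other coefficients.
With the change, N* = 0.217/0.00225 = 96.4; it falls from 322.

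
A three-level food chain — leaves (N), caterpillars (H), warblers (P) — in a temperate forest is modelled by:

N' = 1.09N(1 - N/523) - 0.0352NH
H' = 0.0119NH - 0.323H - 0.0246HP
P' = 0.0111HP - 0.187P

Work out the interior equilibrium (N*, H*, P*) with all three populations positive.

N* ≈ 238, H* ≈ 16.8, P* ≈ 102

From dP/dt = 0: 0.0111H* = 0.187, so H* = 16.8.
From dN/dt = 0: 1.09(1 - N*/523) = 0.0352·16.8, giving N* = 523·(1 - 0.544) = 238.
From dH/dt = 0: 0.0119·238 - 0.323 = 0.0246P*, so P* = 2.51/0.0246 = 102.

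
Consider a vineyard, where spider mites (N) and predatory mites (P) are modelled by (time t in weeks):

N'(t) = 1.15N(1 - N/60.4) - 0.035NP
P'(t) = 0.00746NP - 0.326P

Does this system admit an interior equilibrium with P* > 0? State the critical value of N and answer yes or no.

The predator equation gives dP/dt > 0 only when N > 0.326/0.00746 = 43.7.
Without the predator, N → K = 60.4. Since 60.4 > 43.7, the predator can invade and persist.

Threshold N = 43.7; K > 43.7, so yes, the predator persists.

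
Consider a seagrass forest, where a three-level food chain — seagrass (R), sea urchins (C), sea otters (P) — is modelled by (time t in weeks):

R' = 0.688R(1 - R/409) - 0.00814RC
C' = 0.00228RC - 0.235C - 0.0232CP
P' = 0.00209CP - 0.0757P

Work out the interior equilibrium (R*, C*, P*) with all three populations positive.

R* ≈ 234, C* ≈ 36.2, P* ≈ 12.8

From dP/dt = 0: 0.00209C* = 0.0757, so C* = 36.2.
From dR/dt = 0: 0.688(1 - R*/409) = 0.00814·36.2, giving R* = 409·(1 - 0.429) = 234.
From dC/dt = 0: 0.00228·234 - 0.235 = 0.0232P*, so P* = 0.298/0.0232 = 12.8.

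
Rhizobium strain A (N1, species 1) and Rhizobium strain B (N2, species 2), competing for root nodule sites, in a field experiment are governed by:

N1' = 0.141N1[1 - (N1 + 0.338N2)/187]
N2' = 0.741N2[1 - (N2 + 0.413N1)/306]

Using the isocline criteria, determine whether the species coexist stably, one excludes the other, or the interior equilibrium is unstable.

Compare the nullcline intercepts: K1/α12 = 187/0.338 = 553 > K2 = 306; K2/α21 = 306/0.413 = 741 > K1 = 187.
Since both inequalities hold, each species can invade when rare, so the interior equilibrium is stable.

stable coexistence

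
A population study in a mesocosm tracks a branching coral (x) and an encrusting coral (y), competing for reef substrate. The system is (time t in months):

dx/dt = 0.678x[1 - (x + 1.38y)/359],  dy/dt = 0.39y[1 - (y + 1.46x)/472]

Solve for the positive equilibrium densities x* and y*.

Setting both brackets to zero gives the nullclines x + 1.38y = 359 and 1.46x + y = 472.
Substituting y = 472 - 1.46x into the first: x(1 - 1.38·1.46) = 359 - 1.38·472.
So x* = -292/-1.01 = 288, and then y* = 472 - 1.46·288 = 51.4.

x* ≈ 288, y* ≈ 51.4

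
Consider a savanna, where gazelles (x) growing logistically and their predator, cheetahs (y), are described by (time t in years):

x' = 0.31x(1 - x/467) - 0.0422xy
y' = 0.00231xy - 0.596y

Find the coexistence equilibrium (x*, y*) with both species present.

x* ≈ 258, y* ≈ 3.29

From dy/dt = 0 with y > 0: 0.00231x* = 0.596, so x* = 258.
Substitute into dx/dt = 0: 0.31(1 - 258/467) = 0.0422y*.
The bracket is 0.448, giving y* = 0.139/0.0422 = 3.29.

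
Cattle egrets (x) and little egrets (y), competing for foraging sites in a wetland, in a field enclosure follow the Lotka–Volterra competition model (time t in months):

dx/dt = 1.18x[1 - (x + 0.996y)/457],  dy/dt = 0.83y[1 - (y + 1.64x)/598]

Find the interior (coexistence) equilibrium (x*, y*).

x* ≈ 219, y* ≈ 239

Setting both brackets to zero gives the nullclines x + 0.996y = 457 and 1.64x + y = 598.
Substituting y = 598 - 1.64x into the first: x(1 - 0.996·1.64) = 457 - 0.996·598.
So x* = -139/-0.633 = 219, and then y* = 598 - 1.64·219 = 239.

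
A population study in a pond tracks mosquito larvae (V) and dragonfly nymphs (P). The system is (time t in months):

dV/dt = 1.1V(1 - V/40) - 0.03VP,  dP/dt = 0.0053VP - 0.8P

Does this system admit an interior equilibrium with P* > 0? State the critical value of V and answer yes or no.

Threshold V = 151; K < 151, so no, the predator goes extinct.

The predator equation gives dP/dt > 0 only when V > 0.8/0.0053 = 151.
Without the predator, V → K = 40. Since 40 < 151, the predator cannot invade.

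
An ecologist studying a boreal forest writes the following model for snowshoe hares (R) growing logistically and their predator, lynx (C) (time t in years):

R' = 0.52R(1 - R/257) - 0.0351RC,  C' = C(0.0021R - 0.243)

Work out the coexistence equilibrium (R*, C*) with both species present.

From dC/dt = 0 with C > 0: 0.0021R* = 0.243, so R* = 116.
Substitute into dR/dt = 0: 0.52(1 - 116/257) = 0.0351C*.
The bracket is 0.55, giving C* = 0.286/0.0351 = 8.14.

R* ≈ 116, C* ≈ 8.14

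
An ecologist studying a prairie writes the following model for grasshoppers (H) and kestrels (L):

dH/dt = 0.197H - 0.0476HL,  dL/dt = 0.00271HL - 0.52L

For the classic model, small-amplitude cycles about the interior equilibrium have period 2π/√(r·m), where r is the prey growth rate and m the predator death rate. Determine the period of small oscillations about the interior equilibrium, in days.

T ≈ 19.6 days

Here r = 0.197 and m = 0.52, so r·m = 0.102.
ω = √0.102 = 0.32 per day, hence T = 2π/ω ≈ 19.6 days.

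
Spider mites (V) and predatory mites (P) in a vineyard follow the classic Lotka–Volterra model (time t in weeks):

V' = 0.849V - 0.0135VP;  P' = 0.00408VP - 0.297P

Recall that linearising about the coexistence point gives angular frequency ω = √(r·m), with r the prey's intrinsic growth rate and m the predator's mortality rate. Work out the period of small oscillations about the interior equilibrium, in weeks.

Here r = 0.849 and m = 0.297, so r·m = 0.252.
ω = √0.252 = 0.502 per week, hence T = 2π/ω ≈ 12.5 weeks.

T ≈ 12.5 weeks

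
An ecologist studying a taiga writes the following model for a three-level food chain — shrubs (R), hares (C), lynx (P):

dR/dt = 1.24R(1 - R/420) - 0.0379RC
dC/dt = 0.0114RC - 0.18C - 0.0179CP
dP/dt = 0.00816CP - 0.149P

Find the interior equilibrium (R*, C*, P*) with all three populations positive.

From dP/dt = 0: 0.00816C* = 0.149, so C* = 18.3.
From dR/dt = 0: 1.24(1 - R*/420) = 0.0379·18.3, giving R* = 420·(1 - 0.558) = 186.
From dC/dt = 0: 0.0114·186 - 0.18 = 0.0179P*, so P* = 1.94/0.0179 = 108.

R* ≈ 186, C* ≈ 18.3, P* ≈ 108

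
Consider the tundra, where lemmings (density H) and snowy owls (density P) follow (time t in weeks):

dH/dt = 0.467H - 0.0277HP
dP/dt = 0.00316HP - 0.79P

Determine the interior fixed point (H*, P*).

H* ≈ 250, P* ≈ 16.9

Set dP/dt = 0 with P > 0: 0.00316H - 0.79 = 0, so H* = 0.79/0.00316 = 250.
Set dH/dt = 0 with H > 0: 0.467 - 0.0277P = 0, so P* = 0.467/0.0277 = 16.9.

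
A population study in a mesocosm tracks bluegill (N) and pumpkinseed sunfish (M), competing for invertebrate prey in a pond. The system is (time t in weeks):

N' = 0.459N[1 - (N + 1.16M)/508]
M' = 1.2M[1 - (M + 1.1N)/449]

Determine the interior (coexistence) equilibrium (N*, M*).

Setting both brackets to zero gives the nullclines N + 1.16M = 508 and 1.1N + M = 449.
Substituting M = 449 - 1.1N into the first: N(1 - 1.16·1.1) = 508 - 1.16·449.
So N* = -12.8/-0.276 = 46.5, and then M* = 449 - 1.1·46.5 = 398.

N* ≈ 46.5, M* ≈ 398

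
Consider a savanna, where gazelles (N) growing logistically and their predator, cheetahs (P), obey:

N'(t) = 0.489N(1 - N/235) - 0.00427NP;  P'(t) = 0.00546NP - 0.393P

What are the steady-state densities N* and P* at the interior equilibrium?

N* ≈ 72, P* ≈ 79.4

From dP/dt = 0 with P > 0: 0.00546N* = 0.393, so N* = 72.
Substitute into dN/dt = 0: 0.489(1 - 72/235) = 0.00427P*.
The bracket is 0.694, giving P* = 0.339/0.00427 = 79.4.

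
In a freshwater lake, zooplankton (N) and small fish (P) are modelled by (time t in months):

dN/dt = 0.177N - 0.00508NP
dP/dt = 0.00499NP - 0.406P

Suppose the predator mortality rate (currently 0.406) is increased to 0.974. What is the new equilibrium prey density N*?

At the interior fixed point, setting dP/dt = 0 with P > 0 fixes N* = (predator death rate)/(NP coefficient) — independent of the other coefficients.
With the change, N* = 0.974/0.00499 = 195; it rises from 81.4.

N* ≈ 195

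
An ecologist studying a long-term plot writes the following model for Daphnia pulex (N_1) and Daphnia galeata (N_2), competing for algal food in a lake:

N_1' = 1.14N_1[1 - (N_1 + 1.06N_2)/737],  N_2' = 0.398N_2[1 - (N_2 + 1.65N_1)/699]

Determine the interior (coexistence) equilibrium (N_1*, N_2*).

N_1* ≈ 5.26, N_2* ≈ 690

Setting both brackets to zero gives the nullclines N_1 + 1.06N_2 = 737 and 1.65N_1 + N_2 = 699.
Substituting N_2 = 699 - 1.65N_1 into the first: N_1(1 - 1.06·1.65) = 737 - 1.06·699.
So N_1* = -3.94/-0.749 = 5.26, and then N_2* = 699 - 1.65·5.26 = 690.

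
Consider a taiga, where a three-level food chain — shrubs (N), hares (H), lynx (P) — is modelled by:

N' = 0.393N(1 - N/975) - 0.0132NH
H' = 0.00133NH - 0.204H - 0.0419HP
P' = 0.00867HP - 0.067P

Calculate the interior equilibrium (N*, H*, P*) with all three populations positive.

N* ≈ 722, H* ≈ 7.73, P* ≈ 18

From dP/dt = 0: 0.00867H* = 0.067, so H* = 7.73.
From dN/dt = 0: 0.393(1 - N*/975) = 0.0132·7.73, giving N* = 975·(1 - 0.26) = 722.
From dH/dt = 0: 0.00133·722 - 0.204 = 0.0419P*, so P* = 0.756/0.0419 = 18.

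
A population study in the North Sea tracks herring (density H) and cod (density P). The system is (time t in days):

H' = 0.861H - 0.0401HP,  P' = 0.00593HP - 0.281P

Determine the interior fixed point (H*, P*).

Set dP/dt = 0 with P > 0: 0.00593H - 0.281 = 0, so H* = 0.281/0.00593 = 47.4.
Set dH/dt = 0 with H > 0: 0.861 - 0.0401P = 0, so P* = 0.861/0.0401 = 21.5.

H* ≈ 47.4, P* ≈ 21.5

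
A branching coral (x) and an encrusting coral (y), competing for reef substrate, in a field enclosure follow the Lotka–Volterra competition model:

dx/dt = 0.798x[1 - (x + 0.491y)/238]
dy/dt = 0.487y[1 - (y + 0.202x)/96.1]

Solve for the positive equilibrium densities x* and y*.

x* ≈ 212, y* ≈ 53.3

Setting both brackets to zero gives the nullclines x + 0.491y = 238 and 0.202x + y = 96.1.
Substituting y = 96.1 - 0.202x into the first: x(1 - 0.491·0.202) = 238 - 0.491·96.1.
So x* = 191/0.901 = 212, and then y* = 96.1 - 0.202·212 = 53.3.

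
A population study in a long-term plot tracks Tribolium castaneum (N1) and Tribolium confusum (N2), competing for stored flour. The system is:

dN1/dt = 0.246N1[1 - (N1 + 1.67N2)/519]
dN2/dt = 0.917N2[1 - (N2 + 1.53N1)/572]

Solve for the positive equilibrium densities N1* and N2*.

N1* ≈ 281, N2* ≈ 143

Setting both brackets to zero gives the nullclines N1 + 1.67N2 = 519 and 1.53N1 + N2 = 572.
Substituting N2 = 572 - 1.53N1 into the first: N1(1 - 1.67·1.53) = 519 - 1.67·572.
So N1* = -436/-1.56 = 281, and then N2* = 572 - 1.53·281 = 143.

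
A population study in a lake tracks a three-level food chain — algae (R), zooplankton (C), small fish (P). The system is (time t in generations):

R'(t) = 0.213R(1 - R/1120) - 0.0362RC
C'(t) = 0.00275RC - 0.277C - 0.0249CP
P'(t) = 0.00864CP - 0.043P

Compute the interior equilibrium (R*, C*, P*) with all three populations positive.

R* ≈ 173, C* ≈ 4.98, P* ≈ 7.95

From dP/dt = 0: 0.00864C* = 0.043, so C* = 4.98.
From dR/dt = 0: 0.213(1 - R*/1120) = 0.0362·4.98, giving R* = 1120·(1 - 0.846) = 173.
From dC/dt = 0: 0.00275·173 - 0.277 = 0.0249P*, so P* = 0.198/0.0249 = 7.95.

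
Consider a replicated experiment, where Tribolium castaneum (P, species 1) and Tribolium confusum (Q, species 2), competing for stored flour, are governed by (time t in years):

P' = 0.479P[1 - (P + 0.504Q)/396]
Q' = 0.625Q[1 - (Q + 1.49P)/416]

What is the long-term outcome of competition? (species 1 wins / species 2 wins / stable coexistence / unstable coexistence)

Compare the nullcline intercepts: K1/α12 = 396/0.504 = 786 > K2 = 416; K2/α21 = 416/1.49 = 279 < K1 = 396.
Since the inequalities point opposite ways, species 1 can invade but species 2 cannot.

species 1 excludes species 2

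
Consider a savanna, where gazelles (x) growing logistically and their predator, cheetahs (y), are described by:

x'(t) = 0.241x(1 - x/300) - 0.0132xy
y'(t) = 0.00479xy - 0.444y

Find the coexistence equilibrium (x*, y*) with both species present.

From dy/dt = 0 with y > 0: 0.00479x* = 0.444, so x* = 92.7.
Substitute into dx/dt = 0: 0.241(1 - 92.7/300) = 0.0132y*.
The bracket is 0.691, giving y* = 0.167/0.0132 = 12.6.

x* ≈ 92.7, y* ≈ 12.6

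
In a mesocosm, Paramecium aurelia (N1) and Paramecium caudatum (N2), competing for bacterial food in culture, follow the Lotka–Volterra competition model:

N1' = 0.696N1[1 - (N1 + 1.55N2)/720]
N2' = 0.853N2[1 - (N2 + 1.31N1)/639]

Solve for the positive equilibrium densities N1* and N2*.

N1* ≈ 262, N2* ≈ 295

Setting both brackets to zero gives the nullclines N1 + 1.55N2 = 720 and 1.31N1 + N2 = 639.
Substituting N2 = 639 - 1.31N1 into the first: N1(1 - 1.55·1.31) = 720 - 1.55·639.
So N1* = -270/-1.03 = 262, and then N2* = 639 - 1.31·262 = 295.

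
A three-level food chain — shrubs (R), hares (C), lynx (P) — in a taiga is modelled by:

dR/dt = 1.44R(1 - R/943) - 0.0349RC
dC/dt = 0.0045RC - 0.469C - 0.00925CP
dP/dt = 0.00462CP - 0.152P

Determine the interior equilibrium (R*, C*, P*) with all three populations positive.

R* ≈ 191, C* ≈ 32.9, P* ≈ 42.3

From dP/dt = 0: 0.00462C* = 0.152, so C* = 32.9.
From dR/dt = 0: 1.44(1 - R*/943) = 0.0349·32.9, giving R* = 943·(1 - 0.797) = 191.
From dC/dt = 0: 0.0045·191 - 0.469 = 0.00925P*, so P* = 0.391/0.00925 = 42.3.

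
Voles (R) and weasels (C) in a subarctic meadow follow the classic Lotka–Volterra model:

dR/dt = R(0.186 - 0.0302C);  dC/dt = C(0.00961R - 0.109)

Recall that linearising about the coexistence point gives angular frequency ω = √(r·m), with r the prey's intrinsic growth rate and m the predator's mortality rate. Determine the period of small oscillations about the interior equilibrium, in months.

Here r = 0.186 and m = 0.109, so r·m = 0.0203.
ω = √0.0203 = 0.142 per month, hence T = 2π/ω ≈ 44.1 months.

T ≈ 44.1 months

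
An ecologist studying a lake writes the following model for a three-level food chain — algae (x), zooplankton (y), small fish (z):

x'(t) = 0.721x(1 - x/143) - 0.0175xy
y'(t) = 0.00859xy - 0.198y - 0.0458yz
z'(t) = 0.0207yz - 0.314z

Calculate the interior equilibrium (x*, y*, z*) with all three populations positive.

From dz/dt = 0: 0.0207y* = 0.314, so y* = 15.2.
From dx/dt = 0: 0.721(1 - x*/143) = 0.0175·15.2, giving x* = 143·(1 - 0.368) = 90.4.
From dy/dt = 0: 0.00859·90.4 - 0.198 = 0.0458z*, so z* = 0.578/0.0458 = 12.6.

x* ≈ 90.4, y* ≈ 15.2, z* ≈ 12.6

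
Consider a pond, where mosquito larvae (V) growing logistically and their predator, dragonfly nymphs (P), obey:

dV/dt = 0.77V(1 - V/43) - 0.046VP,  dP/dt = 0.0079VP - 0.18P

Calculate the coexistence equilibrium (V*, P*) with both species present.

V* ≈ 22.8, P* ≈ 7.87

From dP/dt = 0 with P > 0: 0.0079V* = 0.18, so V* = 22.8.
Substitute into dV/dt = 0: 0.77(1 - 22.8/43) = 0.046P*.
The bracket is 0.47, giving P* = 0.362/0.046 = 7.87.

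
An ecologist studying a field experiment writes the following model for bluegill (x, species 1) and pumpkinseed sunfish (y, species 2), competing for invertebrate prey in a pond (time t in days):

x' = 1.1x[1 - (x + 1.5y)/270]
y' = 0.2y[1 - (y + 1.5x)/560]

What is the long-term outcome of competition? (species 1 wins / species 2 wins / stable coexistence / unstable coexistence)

species 2 excludes species 1

Compare the nullcline intercepts: K1/α12 = 270/1.5 = 180 < K2 = 560; K2/α21 = 560/1.5 = 373 > K1 = 270.
Since the inequalities point opposite ways, species 2 can invade but species 1 cannot.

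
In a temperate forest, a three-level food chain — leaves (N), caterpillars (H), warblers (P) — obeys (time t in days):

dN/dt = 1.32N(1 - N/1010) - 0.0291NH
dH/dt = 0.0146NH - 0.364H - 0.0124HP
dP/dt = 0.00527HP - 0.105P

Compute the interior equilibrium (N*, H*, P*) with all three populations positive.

From dP/dt = 0: 0.00527H* = 0.105, so H* = 19.9.
From dN/dt = 0: 1.32(1 - N*/1010) = 0.0291·19.9, giving N* = 1010·(1 - 0.439) = 566.
From dH/dt = 0: 0.0146·566 - 0.364 = 0.0124P*, so P* = 7.91/0.0124 = 638.

N* ≈ 566, H* ≈ 19.9, P* ≈ 638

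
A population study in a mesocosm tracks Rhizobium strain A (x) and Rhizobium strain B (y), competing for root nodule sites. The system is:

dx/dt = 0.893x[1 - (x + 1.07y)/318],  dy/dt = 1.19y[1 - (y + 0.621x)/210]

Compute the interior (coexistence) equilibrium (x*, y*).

x* ≈ 278, y* ≈ 37.3

Setting both brackets to zero gives the nullclines x + 1.07y = 318 and 0.621x + y = 210.
Substituting y = 210 - 0.621x into the first: x(1 - 1.07·0.621) = 318 - 1.07·210.
So x* = 93.3/0.336 = 278, and then y* = 210 - 0.621·278 = 37.3.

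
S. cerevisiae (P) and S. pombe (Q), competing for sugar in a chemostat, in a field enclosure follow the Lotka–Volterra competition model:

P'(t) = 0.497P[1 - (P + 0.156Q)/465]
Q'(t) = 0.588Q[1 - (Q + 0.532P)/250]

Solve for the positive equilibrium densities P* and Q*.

Setting both brackets to zero gives the nullclines P + 0.156Q = 465 and 0.532P + Q = 250.
Substituting Q = 250 - 0.532P into the first: P(1 - 0.156·0.532) = 465 - 0.156·250.
So P* = 426/0.917 = 465, and then Q* = 250 - 0.532·465 = 2.86.

P* ≈ 465, Q* ≈ 2.86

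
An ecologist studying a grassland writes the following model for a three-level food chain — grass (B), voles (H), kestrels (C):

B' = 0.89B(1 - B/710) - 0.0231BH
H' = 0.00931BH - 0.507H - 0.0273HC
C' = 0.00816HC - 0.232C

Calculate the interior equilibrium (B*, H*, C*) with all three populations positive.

From dC/dt = 0: 0.00816H* = 0.232, so H* = 28.4.
From dB/dt = 0: 0.89(1 - B*/710) = 0.0231·28.4, giving B* = 710·(1 - 0.738) = 186.
From dH/dt = 0: 0.00931·186 - 0.507 = 0.0273C*, so C* = 1.23/0.0273 = 44.9.

B* ≈ 186, H* ≈ 28.4, C* ≈ 44.9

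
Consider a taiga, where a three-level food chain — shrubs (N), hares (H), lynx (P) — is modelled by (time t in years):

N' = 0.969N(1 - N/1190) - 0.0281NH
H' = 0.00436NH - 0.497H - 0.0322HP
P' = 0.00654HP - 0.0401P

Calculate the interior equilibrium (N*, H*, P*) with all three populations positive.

N* ≈ 978, H* ≈ 6.13, P* ≈ 117

From dP/dt = 0: 0.00654H* = 0.0401, so H* = 6.13.
From dN/dt = 0: 0.969(1 - N*/1190) = 0.0281·6.13, giving N* = 1190·(1 - 0.178) = 978.
From dH/dt = 0: 0.00436·978 - 0.497 = 0.0322P*, so P* = 3.77/0.0322 = 117.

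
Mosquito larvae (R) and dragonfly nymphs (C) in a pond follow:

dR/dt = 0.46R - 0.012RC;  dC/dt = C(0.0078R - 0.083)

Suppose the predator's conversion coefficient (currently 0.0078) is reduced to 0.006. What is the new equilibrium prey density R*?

At the interior fixed point, setting dC/dt = 0 with C > 0 fixes R* = (predator death rate)/(RC coefficient) — independent of the other coefficients.
With the change, R* = 0.083/0.006 = 13.8; it rises from 10.6.

R* ≈ 13.8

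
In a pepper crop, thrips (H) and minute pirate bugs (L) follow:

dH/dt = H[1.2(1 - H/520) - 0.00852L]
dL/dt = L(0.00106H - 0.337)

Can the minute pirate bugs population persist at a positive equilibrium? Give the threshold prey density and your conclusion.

The predator equation gives dL/dt > 0 only when H > 0.337/0.00106 = 318.
Without the predator, H → K = 520. Since 520 > 318, the predator can invade and persist.

Threshold H = 318; K > 318, so yes, the predator persists.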